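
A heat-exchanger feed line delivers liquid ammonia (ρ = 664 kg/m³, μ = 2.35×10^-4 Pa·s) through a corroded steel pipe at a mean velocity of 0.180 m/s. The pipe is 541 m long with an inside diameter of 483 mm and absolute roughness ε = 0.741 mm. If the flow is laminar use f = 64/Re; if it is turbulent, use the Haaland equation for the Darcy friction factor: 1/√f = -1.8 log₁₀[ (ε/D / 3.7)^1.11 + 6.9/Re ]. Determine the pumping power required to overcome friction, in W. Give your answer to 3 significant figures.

P ≈ 9.01 W

Reynolds number Re = ρVD/μ = 664 · 0.18 · 0.483 / 0.000235 = 2.457e+05.
Re > 4000 → turbulent. Relative roughness ε/D = 0.000741/0.483 = 0.00153. Haaland: 1/√f = -1.8 log₁₀[(0.00153/3.7)^1.11 + 6.9/2.457e+05] = -1.8 log₁₀[0.000176 + 2.81e-05] = 6.642, so f = 0.02267.
Darcy-Weisbach: ΔP = f(L/D)(ρV²/2) = 0.02267·(541/0.483)·(664·0.18²/2) = 0.02267·1120·10.76 = 273.1 Pa.
Q = V·A = 0.18·0.1832 = 0.03298 m³/s.
Pumping power P = QΔP = 0.03298·273.1 = 9.007 W = 9.01 W.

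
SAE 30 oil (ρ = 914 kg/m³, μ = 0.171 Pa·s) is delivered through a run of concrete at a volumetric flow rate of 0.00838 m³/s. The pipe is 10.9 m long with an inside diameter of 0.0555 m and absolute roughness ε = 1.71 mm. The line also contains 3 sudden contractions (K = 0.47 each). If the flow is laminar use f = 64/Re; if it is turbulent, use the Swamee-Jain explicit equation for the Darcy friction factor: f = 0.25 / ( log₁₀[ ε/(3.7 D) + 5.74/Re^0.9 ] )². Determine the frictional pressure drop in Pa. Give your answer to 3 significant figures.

Cross-sectional area A = πD²/4 = π(0.0555)²/4 = 0.002419 m²; mean velocity V = Q/A = 0.00838/0.002419 = 3.464 m/s.
Reynolds number Re = ρVD/μ = 914 · 3.464 · 0.0555 / 0.171 = 1028.
Re < 2300 → laminar flow, so f = 64/Re = 64/1028 = 0.06228 (the turbulent correlation is not needed).
Total minor-loss coefficient ΣK = 3·0.47 = 1.41.
ΔP = [f·L/D + ΣK]·(ρV²/2) = [0.06228·10.9/0.0555 + 1.41]·(914·3.464²/2) = [12.23 + 1.41]·5483 = 7.481e+04 Pa.

ΔP ≈ 74800 Pa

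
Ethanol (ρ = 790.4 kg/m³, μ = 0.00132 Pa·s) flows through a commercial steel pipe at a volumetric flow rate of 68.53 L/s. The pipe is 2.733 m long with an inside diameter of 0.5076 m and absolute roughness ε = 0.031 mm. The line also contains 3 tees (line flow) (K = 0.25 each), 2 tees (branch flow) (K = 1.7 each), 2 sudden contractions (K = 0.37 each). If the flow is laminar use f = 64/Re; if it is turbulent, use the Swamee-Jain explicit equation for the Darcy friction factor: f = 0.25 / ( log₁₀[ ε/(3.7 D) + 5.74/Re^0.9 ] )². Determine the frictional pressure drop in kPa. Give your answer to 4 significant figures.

Q = 68.53 L/s = 68.53/1000 = 0.06853 m³/s.
Cross-sectional area A = πD²/4 = π(0.5076)²/4 = 0.2024 m²; mean velocity V = Q/A = 0.06853/0.2024 = 0.3386 m/s.
Reynolds number Re = ρVD/μ = 790.4 · 0.3386 · 0.5076 / 0.00132 = 1.029e+05.
Re > 4000 → turbulent. Relative roughness ε/D = 3.1e-05/0.5076 = 6.11e-05. Swamee-Jain: f = 0.25/(log₁₀[6.11e-05/3.7 + 5.74/1.029e+05^0.9])² = 0.25/(log₁₀[1.65e-05 + 0.000177])² = 0.25/(-3.714)² = 0.01813.
Total minor-loss coefficient ΣK = 3·0.25 + 2·1.7 + 2·0.37 = 4.89.
ΔP = [f·L/D + ΣK]·(ρV²/2) = [0.01813·2.733/0.5076 + 4.89]·(790.4·0.3386²/2) = [0.0976 + 4.89]·45.32 = 226 Pa.
ΔP = 226 Pa = 0.2260 kPa.

ΔP ≈ 0.2260 kPa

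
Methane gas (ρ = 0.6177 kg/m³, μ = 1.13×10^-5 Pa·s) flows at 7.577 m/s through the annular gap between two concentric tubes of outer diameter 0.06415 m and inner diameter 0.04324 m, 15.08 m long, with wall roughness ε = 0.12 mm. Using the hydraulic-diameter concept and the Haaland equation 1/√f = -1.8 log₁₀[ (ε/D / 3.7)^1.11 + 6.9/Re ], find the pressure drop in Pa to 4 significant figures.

ΔP ≈ 500.8 Pa

Hydraulic diameter D_h = 4A/P = D_o - D_i = 0.06415 - 0.04324 = 0.02091 m.
Re = ρVD_h/μ = 0.6177·7.577·0.02091/1.13e-05 = 8661.
ε/D_h = 0.00012/0.02091 = 0.00574; Haaland gives 1/√f = -1.8 log₁₀[0.000761+0.000797] = 5.053, so f = 0.03916.
ΔP = f(L/D_h)(ρV²/2) = 0.03916·15.08/0.02091·17.73 = 500.8 Pa.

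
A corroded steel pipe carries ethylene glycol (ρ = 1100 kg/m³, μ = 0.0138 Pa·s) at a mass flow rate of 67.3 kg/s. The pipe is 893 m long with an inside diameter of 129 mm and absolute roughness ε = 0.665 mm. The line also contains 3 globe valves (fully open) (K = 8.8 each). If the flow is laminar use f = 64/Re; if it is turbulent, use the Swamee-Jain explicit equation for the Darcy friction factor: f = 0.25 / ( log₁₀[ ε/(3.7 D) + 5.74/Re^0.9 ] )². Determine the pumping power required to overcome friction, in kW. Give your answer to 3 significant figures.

A = πD²/4 = π(0.129)²/4 = 0.01307 m²; mean velocity V = ṁ/(ρA) = 67.3/(1100 · 0.01307) = 4.681 m/s.
Reynolds number Re = ρVD/μ = 1100 · 4.681 · 0.129 / 0.0138 = 4.813e+04.
Re > 4000 → turbulent. Relative roughness ε/D = 0.000665/0.129 = 0.00516. Swamee-Jain: f = 0.25/(log₁₀[0.00516/3.7 + 5.74/4.813e+04^0.9])² = 0.25/(log₁₀[0.00139 + 0.000351])² = 0.25/(-2.759)² = 0.03285.
Total minor-loss coefficient ΣK = 3·8.8 = 26.4.
ΔP = [f·L/D + ΣK]·(ρV²/2) = [0.03285·893/0.129 + 26.4]·(1100·4.681²/2) = [227.4 + 26.4]·1.205e+04 = 3.059e+06 Pa.
Q = ṁ/ρ = 67.3/1100 = 0.06118 m³/s.
Pumping power P = QΔP = 0.06118·3.059e+06 = 187200 W = 187 kW.

P ≈ 187 kW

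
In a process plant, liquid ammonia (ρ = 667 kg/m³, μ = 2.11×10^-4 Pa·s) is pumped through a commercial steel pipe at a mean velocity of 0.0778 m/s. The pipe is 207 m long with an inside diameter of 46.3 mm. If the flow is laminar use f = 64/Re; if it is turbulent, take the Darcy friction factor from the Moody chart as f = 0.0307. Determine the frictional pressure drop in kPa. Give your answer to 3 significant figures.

ΔP ≈ 0.277 kPa

Reynolds number Re = ρVD/μ = 667 · 0.0778 · 0.0463 / 0.000211 = 1.139e+04.
Re > 4000 → turbulent; use the Moody-chart value f = 0.0307.
Darcy-Weisbach: ΔP = f(L/D)(ρV²/2) = 0.0307·(207/0.0463)·(667·0.0778²/2) = 0.0307·4471·2.019 = 277.1 Pa.
ΔP = 277.1 Pa = 0.277 kPa.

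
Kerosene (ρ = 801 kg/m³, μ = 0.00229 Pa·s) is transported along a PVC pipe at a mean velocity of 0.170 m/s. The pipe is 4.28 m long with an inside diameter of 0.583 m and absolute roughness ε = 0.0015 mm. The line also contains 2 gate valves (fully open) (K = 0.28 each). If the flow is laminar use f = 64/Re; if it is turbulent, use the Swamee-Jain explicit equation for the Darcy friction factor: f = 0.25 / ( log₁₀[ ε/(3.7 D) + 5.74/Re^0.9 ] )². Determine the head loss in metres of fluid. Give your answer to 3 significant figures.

h_f ≈ 0.00107 m

Reynolds number Re = ρVD/μ = 801 · 0.17 · 0.583 / 0.00229 = 3.467e+04.
Re > 4000 → turbulent. Relative roughness ε/D = 1.5e-06/0.583 = 2.57e-06. Swamee-Jain: f = 0.25/(log₁₀[2.57e-06/3.7 + 5.74/3.467e+04^0.9])² = 0.25/(log₁₀[6.95e-07 + 0.000471])² = 0.25/(-3.326)² = 0.02259.
Total minor-loss coefficient ΣK = 2·0.28 = 0.56.
ΔP = [f·L/D + ΣK]·(ρV²/2) = [0.02259·4.28/0.583 + 0.56]·(801·0.17²/2) = [0.1659 + 0.56]·11.57 = 8.402 Pa.
Head loss h_f = ΔP/(ρg) = 8.402/(801·9.81) = 0.00107 m.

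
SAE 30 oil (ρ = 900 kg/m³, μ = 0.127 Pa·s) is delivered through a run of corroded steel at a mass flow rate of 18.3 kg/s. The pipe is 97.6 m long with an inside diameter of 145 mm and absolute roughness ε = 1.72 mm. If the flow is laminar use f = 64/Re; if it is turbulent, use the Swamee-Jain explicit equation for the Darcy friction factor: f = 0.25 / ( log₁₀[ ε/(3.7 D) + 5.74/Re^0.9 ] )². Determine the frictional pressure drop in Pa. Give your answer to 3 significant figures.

ΔP ≈ 23200 Pa

A = πD²/4 = π(0.145)²/4 = 0.01651 m²; mean velocity V = ṁ/(ρA) = 18.3/(900 · 0.01651) = 1.231 m/s.
Reynolds number Re = ρVD/μ = 900 · 1.231 · 0.145 / 0.127 = 1265.
Re < 2300 → laminar flow, so f = 64/Re = 64/1265 = 0.05058 (the turbulent correlation is not needed).
Darcy-Weisbach: ΔP = f(L/D)(ρV²/2) = 0.05058·(97.6/0.145)·(900·1.231²/2) = 0.05058·673.1·682.3 = 2.323e+04 Pa.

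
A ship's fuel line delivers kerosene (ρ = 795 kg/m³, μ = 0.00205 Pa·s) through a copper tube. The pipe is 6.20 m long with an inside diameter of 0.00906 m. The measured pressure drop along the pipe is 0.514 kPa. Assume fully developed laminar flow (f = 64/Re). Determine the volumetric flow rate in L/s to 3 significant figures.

For laminar flow, f = 64/Re with Re = ρVD/μ, so Darcy-Weisbach reduces to ΔP = 32μLV/D². Solving for V: V = ΔP·D²/(32μL) = 514·(0.00906)²/(32·0.00205·6.2) = 0.1037 m/s.
Check: Re = ρVD/μ = 795·0.1037·0.00906/0.00205 = 364.5 < 2300, so the laminar assumption holds.
Q = V·A = 0.1037·(π/4·0.00906²) = 6.688e-06 m³/s = 0.00669 L/s.

Q ≈ 0.00669 L/s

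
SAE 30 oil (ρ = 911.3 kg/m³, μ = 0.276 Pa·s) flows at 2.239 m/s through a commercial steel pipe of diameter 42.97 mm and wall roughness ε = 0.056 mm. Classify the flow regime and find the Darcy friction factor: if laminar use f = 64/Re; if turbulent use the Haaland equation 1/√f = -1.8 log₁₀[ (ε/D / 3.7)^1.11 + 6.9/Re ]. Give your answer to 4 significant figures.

f ≈ 0.2015

Re = ρVD/μ = 911.3·2.239·0.04297/0.276 = 317.7.
Re < 2300 → laminar, so f = 64/Re = 0.2015 (roughness is irrelevant in laminar flow).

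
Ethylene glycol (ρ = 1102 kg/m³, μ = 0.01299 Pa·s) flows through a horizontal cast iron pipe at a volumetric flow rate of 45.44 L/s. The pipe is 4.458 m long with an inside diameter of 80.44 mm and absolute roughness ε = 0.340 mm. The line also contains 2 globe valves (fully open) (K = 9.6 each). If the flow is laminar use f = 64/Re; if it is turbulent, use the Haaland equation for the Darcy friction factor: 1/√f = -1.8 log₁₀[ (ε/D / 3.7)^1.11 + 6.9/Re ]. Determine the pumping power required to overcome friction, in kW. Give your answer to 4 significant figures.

Q = 45.44 L/s = 45.44/1000 = 0.04544 m³/s.
Cross-sectional area A = πD²/4 = π(0.08044)²/4 = 0.005082 m²; mean velocity V = Q/A = 0.04544/0.005082 = 8.941 m/s.
Reynolds number Re = ρVD/μ = 1102 · 8.941 · 0.08044 / 0.013 = 6.102e+04.
Re > 4000 → turbulent. Relative roughness ε/D = 0.00034/0.08044 = 0.00423. Haaland: 1/√f = -1.8 log₁₀[(0.00423/3.7)^1.11 + 6.9/6.102e+04] = -1.8 log₁₀[0.000542 + 0.000113] = 5.73, so f = 0.03045.
Total minor-loss coefficient ΣK = 2·9.6 = 19.2.
ΔP = [f·L/D + ΣK]·(ρV²/2) = [0.03045·4.458/0.08044 + 19.2]·(1102·8.941²/2) = [1.688 + 19.2]·4.405e+04 = 9.201e+05 Pa.
Pumping power P = QΔP = 0.04544·9.201e+05 = 41811 W = 41.81 kW.

P ≈ 41.81 kW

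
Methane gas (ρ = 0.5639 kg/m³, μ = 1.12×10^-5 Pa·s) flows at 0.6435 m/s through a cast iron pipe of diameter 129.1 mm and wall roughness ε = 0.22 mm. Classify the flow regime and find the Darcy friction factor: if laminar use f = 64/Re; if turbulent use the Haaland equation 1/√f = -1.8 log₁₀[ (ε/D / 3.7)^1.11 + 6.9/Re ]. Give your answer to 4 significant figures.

Re = ρVD/μ = 0.5639·0.6435·0.1291/1.12e-05 = 4183.
Re > 4000 → turbulent. ε/D = 0.00022/0.1291 = 0.0017; Haaland: 1/√f = -1.8 log₁₀[0.000198 + 0.00165] = 4.92, so f = 0.04131.

f ≈ 0.04131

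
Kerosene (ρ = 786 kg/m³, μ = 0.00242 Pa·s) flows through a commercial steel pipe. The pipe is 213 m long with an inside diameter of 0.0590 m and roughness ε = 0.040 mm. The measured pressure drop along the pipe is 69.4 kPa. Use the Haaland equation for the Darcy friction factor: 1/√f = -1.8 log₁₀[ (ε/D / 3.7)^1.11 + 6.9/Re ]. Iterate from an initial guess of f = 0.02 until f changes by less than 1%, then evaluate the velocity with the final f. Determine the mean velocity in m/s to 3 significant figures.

V ≈ 1.39 m/s

Rearranging Darcy-Weisbach: V = √(2·ΔP·D/(f·L·ρ)). With ε/D = 4e-05/0.059 = 0.000678, iterate starting from f = 0.02:
  f = 0.02 → V = √(2·6.94e+04·0.059/(0.02·213·786)) = 1.564 m/s; Re = ρVD/μ = 2.997e+04; f → 0.0249
  f = 0.0249 → V = 1.402 m/s; Re = 2.686e+04; f → 0.02543
  f = 0.02543 → V = 1.387 m/s; Re = 2.658e+04; f → 0.02548
Converged (Δf/f < 1%). With the final f = 0.02548: V = √(2·6.94e+04·0.059/(0.02548·213·786)) = 1.386 m/s.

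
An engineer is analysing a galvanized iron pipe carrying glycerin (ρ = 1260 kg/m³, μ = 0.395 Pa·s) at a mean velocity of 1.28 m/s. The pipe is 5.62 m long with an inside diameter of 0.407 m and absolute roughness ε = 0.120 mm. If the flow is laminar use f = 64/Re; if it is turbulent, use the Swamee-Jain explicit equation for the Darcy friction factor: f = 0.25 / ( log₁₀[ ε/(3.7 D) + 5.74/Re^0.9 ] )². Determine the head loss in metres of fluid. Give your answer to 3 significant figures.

Reynolds number Re = ρVD/μ = 1260 · 1.28 · 0.407 / 0.395 = 1662.
Re < 2300 → laminar flow, so f = 64/Re = 64/1662 = 0.03851 (the turbulent correlation is not needed).
Darcy-Weisbach: ΔP = f(L/D)(ρV²/2) = 0.03851·(5.62/0.407)·(1260·1.28²/2) = 0.03851·13.81·1032 = 548.9 Pa.
Head loss h_f = ΔP/(ρg) = 548.9/(1260·9.81) = 0.0444 m.

h_f ≈ 0.0444 m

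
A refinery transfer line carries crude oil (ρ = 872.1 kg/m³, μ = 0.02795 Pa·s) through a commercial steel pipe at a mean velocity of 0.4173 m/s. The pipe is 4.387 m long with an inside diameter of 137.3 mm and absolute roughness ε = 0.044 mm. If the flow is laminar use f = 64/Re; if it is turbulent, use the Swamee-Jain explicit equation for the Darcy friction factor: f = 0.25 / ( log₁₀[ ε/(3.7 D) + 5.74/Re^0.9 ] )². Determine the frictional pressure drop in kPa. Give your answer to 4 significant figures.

ΔP ≈ 0.08686 kPa

Reynolds number Re = ρVD/μ = 872.1 · 0.4173 · 0.1373 / 0.0279 = 1788.
Re < 2300 → laminar flow, so f = 64/Re = 64/1788 = 0.0358 (the turbulent correlation is not needed).
Darcy-Weisbach: ΔP = f(L/D)(ρV²/2) = 0.0358·(4.387/0.1373)·(872.1·0.4173²/2) = 0.0358·31.95·75.93 = 86.86 Pa.
ΔP = 86.86 Pa = 0.08686 kPa.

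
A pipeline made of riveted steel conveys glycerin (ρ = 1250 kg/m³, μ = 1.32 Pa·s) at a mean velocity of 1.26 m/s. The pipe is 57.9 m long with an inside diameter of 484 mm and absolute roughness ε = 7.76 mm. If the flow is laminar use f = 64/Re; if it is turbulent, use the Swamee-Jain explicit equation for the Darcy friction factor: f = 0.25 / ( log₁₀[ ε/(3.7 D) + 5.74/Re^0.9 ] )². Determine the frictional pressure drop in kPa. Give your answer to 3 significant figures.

Reynolds number Re = ρVD/μ = 1250 · 1.26 · 0.484 / 1.32 = 577.5.
Re < 2300 → laminar flow, so f = 64/Re = 64/577.5 = 0.1108 (the turbulent correlation is not needed).
Darcy-Weisbach: ΔP = f(L/D)(ρV²/2) = 0.1108·(57.9/0.484)·(1250·1.26²/2) = 0.1108·119.6·992.2 = 1.315e+04 Pa.
ΔP = 1.315e+04 Pa = 13.2 kPa.

ΔP ≈ 13.2 kPa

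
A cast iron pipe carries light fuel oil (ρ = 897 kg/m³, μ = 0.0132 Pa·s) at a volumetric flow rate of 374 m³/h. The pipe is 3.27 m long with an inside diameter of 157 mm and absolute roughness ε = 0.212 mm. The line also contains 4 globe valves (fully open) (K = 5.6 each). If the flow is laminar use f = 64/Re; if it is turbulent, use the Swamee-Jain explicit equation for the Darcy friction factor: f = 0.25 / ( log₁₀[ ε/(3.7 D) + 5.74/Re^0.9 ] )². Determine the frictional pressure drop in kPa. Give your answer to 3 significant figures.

ΔP ≈ 296 kPa

Q = 374 m³/h = 374/3600 = 0.1039 m³/s.
Cross-sectional area A = πD²/4 = π(0.157)²/4 = 0.01936 m²; mean velocity V = Q/A = 0.1039/0.01936 = 5.366 m/s.
Reynolds number Re = ρVD/μ = 897 · 5.366 · 0.157 / 0.0132 = 5.725e+04.
Re > 4000 → turbulent. Relative roughness ε/D = 0.000212/0.157 = 0.00135. Swamee-Jain: f = 0.25/(log₁₀[0.00135/3.7 + 5.74/5.725e+04^0.9])² = 0.25/(log₁₀[0.000365 + 0.0003])² = 0.25/(-3.177)² = 0.02476.
Total minor-loss coefficient ΣK = 4·5.6 = 22.4.
ΔP = [f·L/D + ΣK]·(ρV²/2) = [0.02476·3.27/0.157 + 22.4]·(897·5.366²/2) = [0.5158 + 22.4]·1.292e+04 = 2.96e+05 Pa.
ΔP = 2.96e+05 Pa = 296 kPa.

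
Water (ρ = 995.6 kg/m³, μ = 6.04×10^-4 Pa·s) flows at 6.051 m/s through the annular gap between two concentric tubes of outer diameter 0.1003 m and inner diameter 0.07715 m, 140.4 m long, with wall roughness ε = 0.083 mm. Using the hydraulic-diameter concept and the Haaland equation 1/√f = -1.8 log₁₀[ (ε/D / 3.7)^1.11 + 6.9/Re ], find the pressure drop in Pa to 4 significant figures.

Hydraulic diameter D_h = 4A/P = D_o - D_i = 0.1003 - 0.07715 = 0.02315 m.
Re = ρVD_h/μ = 995.6·6.051·0.02315/0.000604 = 2.309e+05.
ε/D_h = 8.3e-05/0.02315 = 0.00359; Haaland gives 1/√f = -1.8 log₁₀[0.000452+2.99e-05] = 5.971, so f = 0.02805.
ΔP = f(L/D_h)(ρV²/2) = 0.02805·140.4/0.02315·1.823e+04 = 3.1e+06 Pa.

ΔP ≈ 3100000 Pa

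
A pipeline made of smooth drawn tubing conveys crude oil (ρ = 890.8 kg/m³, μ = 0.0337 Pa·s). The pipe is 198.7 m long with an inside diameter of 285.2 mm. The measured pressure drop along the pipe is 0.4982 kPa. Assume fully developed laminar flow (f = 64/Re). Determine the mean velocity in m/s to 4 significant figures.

V ≈ 0.1891 m/s

For laminar flow, f = 64/Re with Re = ρVD/μ, so Darcy-Weisbach reduces to ΔP = 32μLV/D². Solving for V: V = ΔP·D²/(32μL) = 498.2·(0.2852)²/(32·0.0337·198.7) = 0.1891 m/s.
Check: Re = ρVD/μ = 890.8·0.1891·0.2852/0.0337 = 1426 < 2300, so the laminar assumption holds.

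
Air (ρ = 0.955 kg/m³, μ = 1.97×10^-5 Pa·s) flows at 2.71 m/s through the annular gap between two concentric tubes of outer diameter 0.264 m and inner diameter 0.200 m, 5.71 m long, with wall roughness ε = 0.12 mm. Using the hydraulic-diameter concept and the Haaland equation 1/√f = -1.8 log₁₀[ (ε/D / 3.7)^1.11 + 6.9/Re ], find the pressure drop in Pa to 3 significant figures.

ΔP ≈ 10.9 Pa

Hydraulic diameter D_h = 4A/P = D_o - D_i = 0.264 - 0.2 = 0.064 m.
Re = ρVD_h/μ = 0.955·2.71·0.064/1.97e-05 = 8408.
ε/D_h = 0.00012/0.064 = 0.00187; Haaland gives 1/√f = -1.8 log₁₀[0.00022+0.000821] = 5.369, so f = 0.03469.
ΔP = f(L/D_h)(ρV²/2) = 0.03469·5.71/0.064·3.507 = 10.85 Pa.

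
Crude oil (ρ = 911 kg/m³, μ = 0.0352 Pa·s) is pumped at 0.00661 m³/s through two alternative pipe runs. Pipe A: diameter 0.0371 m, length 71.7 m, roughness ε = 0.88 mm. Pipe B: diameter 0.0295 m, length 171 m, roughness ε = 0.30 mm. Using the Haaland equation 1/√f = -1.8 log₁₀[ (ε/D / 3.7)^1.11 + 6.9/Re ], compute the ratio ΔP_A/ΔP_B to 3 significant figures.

Pipe A: V = Q/A = 0.00661/0.001081 = 6.115 m/s; Re = 5871; ε/D = 0.0237; Haaland → f = 0.05764; ΔP_A = f(L/D)(ρV²/2) = 1.897e+06 Pa.
Pipe B: V = Q/A = 0.00661/0.0006835 = 9.671 m/s; Re = 7384; ε/D = 0.0102; Haaland → f = 0.04479; ΔP_B = f(L/D)(ρV²/2) = 1.106e+07 Pa.
ΔP_A/ΔP_B = 1.897e+06/1.106e+07 = 0.172.

ΔP_A/ΔP_B ≈ 0.172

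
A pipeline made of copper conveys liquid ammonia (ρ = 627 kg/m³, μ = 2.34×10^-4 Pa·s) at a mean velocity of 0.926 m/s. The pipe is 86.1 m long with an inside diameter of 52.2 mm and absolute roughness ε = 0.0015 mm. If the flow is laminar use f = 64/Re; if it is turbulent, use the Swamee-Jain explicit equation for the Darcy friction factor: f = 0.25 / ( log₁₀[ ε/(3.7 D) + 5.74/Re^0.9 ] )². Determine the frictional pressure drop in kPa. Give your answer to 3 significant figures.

ΔP ≈ 7.60 kPa

Reynolds number Re = ρVD/μ = 627 · 0.926 · 0.0522 / 0.000234 = 1.295e+05.
Re > 4000 → turbulent. Relative roughness ε/D = 1.5e-06/0.0522 = 2.87e-05. Swamee-Jain: f = 0.25/(log₁₀[2.87e-05/3.7 + 5.74/1.295e+05^0.9])² = 0.25/(log₁₀[7.77e-06 + 0.000144])² = 0.25/(-3.819)² = 0.01714.
Darcy-Weisbach: ΔP = f(L/D)(ρV²/2) = 0.01714·(86.1/0.0522)·(627·0.926²/2) = 0.01714·1649·268.8 = 7599 Pa.
ΔP = 7599 Pa = 7.60 kPa.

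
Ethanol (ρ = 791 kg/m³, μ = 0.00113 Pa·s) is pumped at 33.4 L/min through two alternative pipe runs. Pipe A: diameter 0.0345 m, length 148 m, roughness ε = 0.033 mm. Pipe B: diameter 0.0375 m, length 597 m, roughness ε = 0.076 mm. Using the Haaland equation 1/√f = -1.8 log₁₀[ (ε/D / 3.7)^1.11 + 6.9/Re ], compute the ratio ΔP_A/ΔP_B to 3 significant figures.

Pipe A: V = Q/A = 0.0005567/0.0009348 = 0.5955 m/s; Re = 1.438e+04; ε/D = 0.000957; Haaland → f = 0.02952; ΔP_A = f(L/D)(ρV²/2) = 1.776e+04 Pa.
Pipe B: V = Q/A = 0.0005567/0.001104 = 0.504 m/s; Re = 1.323e+04; ε/D = 0.00203; Haaland → f = 0.03174; ΔP_B = f(L/D)(ρV²/2) = 5.076e+04 Pa.
ΔP_A/ΔP_B = 1.776e+04/5.076e+04 = 0.350.

ΔP_A/ΔP_B ≈ 0.350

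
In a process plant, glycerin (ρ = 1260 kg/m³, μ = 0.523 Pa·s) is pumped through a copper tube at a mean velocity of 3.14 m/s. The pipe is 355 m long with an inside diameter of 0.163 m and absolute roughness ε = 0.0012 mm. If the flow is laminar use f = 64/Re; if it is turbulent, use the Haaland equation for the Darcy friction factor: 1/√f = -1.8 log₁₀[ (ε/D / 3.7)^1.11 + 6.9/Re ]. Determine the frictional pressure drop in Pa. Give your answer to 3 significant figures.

Reynolds number Re = ρVD/μ = 1260 · 3.14 · 0.163 / 0.523 = 1233.
Re < 2300 → laminar flow, so f = 64/Re = 64/1233 = 0.0519 (the turbulent correlation is not needed).
Darcy-Weisbach: ΔP = f(L/D)(ρV²/2) = 0.0519·(355/0.163)·(1260·3.14²/2) = 0.0519·2178·6212 = 7.022e+05 Pa.

ΔP ≈ 702000 Pa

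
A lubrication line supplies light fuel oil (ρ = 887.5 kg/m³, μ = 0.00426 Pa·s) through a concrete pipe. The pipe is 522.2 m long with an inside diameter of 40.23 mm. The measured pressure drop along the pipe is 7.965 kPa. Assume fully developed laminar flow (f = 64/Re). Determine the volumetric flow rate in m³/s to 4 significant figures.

For laminar flow, f = 64/Re with Re = ρVD/μ, so Darcy-Weisbach reduces to ΔP = 32μLV/D². Solving for V: V = ΔP·D²/(32μL) = 7965·(0.04023)²/(32·0.00426·522.2) = 0.1811 m/s.
Check: Re = ρVD/μ = 887.5·0.1811·0.04023/0.00426 = 1518 < 2300, so the laminar assumption holds.
Q = V·A = 0.1811·(π/4·0.04023²) = 0.0002302 m³/s = 2.302×10^-4 m³/s.

Q ≈ 2.302×10^-4 m³/s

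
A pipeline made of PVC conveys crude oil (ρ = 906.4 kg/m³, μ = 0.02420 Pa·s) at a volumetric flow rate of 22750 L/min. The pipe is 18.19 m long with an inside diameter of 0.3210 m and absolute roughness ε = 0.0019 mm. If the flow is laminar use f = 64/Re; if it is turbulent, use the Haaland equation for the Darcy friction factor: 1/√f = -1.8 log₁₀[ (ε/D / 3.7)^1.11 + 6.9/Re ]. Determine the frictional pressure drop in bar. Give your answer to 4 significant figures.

ΔP ≈ 0.1138 bar

Q = 22750 L/min = 22750/60000 = 0.3792 m³/s.
Cross-sectional area A = πD²/4 = π(0.321)²/4 = 0.08093 m²; mean velocity V = Q/A = 0.3792/0.08093 = 4.685 m/s.
Reynolds number Re = ρVD/μ = 906.4 · 4.685 · 0.321 / 0.0242 = 5.633e+04.
Re > 4000 → turbulent. Relative roughness ε/D = 1.9e-06/0.321 = 5.92e-06. Haaland: 1/√f = -1.8 log₁₀[(5.92e-06/3.7)^1.11 + 6.9/5.633e+04] = -1.8 log₁₀[3.69e-07 + 0.000122] = 7.039, so f = 0.02018.
Darcy-Weisbach: ΔP = f(L/D)(ρV²/2) = 0.02018·(18.19/0.321)·(906.4·4.685²/2) = 0.02018·56.67·9948 = 1.138e+04 Pa.
ΔP = 1.138e+04 Pa = 0.1138 bar.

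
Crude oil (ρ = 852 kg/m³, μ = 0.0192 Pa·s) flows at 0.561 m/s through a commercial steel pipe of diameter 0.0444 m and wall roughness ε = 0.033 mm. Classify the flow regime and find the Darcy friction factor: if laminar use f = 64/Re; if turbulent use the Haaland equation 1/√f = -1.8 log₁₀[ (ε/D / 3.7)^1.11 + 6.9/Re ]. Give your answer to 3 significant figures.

f ≈ 0.0579

Re = ρVD/μ = 852·0.561·0.0444/0.0192 = 1105.
Re < 2300 → laminar, so f = 64/Re = 0.0579 (roughness is irrelevant in laminar flow).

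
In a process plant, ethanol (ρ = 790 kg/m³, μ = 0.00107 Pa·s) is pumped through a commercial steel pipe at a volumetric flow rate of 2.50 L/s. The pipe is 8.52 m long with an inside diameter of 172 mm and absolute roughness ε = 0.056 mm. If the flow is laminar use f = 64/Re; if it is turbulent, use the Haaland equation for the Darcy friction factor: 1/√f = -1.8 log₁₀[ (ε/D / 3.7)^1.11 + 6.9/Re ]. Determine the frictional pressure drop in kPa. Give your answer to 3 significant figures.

Q = 2.50 L/s = 2.50/1000 = 0.0025 m³/s.
Cross-sectional area A = πD²/4 = π(0.172)²/4 = 0.02324 m²; mean velocity V = Q/A = 0.0025/0.02324 = 0.1076 m/s.
Reynolds number Re = ρVD/μ = 790 · 0.1076 · 0.172 / 0.00107 = 1.366e+04.
Re > 4000 → turbulent. Relative roughness ε/D = 5.6e-05/0.172 = 0.000326. Haaland: 1/√f = -1.8 log₁₀[(0.000326/3.7)^1.11 + 6.9/1.366e+04] = -1.8 log₁₀[3.15e-05 + 0.000505] = 5.887, so f = 0.02886.
Darcy-Weisbach: ΔP = f(L/D)(ρV²/2) = 0.02886·(8.52/0.172)·(790·0.1076²/2) = 0.02886·49.53·4.573 = 6.536 Pa.
ΔP = 6.536 Pa = 0.00654 kPa.

ΔP ≈ 0.00654 kPa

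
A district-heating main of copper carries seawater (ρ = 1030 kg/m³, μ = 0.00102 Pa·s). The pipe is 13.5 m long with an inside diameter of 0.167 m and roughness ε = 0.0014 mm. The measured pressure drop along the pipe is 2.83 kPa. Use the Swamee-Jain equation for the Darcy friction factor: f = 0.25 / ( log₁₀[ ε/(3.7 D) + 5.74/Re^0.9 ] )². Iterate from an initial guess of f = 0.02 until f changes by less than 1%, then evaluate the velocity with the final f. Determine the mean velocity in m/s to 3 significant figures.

V ≈ 2.21 m/s

Rearranging Darcy-Weisbach: V = √(2·ΔP·D/(f·L·ρ)). With ε/D = 1.4e-06/0.167 = 8.38e-06, iterate starting from f = 0.02:
  f = 0.02 → V = √(2·2830·0.167/(0.02·13.5·1030)) = 1.844 m/s; Re = ρVD/μ = 3.109e+05; f → 0.01438
  f = 0.01438 → V = 2.174 m/s; Re = 3.667e+05; f → 0.01396
  f = 0.01396 → V = 2.207 m/s; Re = 3.721e+05; f → 0.01392
Converged (Δf/f < 1%). With the final f = 0.01392: V = √(2·2830·0.167/(0.01392·13.5·1030)) = 2.21 m/s.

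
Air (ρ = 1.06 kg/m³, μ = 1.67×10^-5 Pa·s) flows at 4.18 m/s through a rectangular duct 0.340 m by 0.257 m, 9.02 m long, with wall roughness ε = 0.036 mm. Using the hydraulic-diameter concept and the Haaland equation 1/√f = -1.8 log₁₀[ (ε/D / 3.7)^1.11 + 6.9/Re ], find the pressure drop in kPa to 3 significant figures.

Hydraulic diameter D_h = 4A/P = 4·(0.34·0.257)/(2·(0.34+0.257)) = 0.3495/1.194 = 0.2927 m.
Re = ρVD_h/μ = 1.06·4.18·0.2927/1.67e-05 = 7.767e+04.
ε/D_h = 3.6e-05/0.2927 = 0.000123; Haaland gives 1/√f = -1.8 log₁₀[1.07e-05+8.88e-05] = 7.204, so f = 0.01927.
ΔP = f(L/D_h)(ρV²/2) = 0.01927·9.02/0.2927·9.26 = 5.499 Pa.
ΔP = 0.00550 kPa.

ΔP ≈ 0.00550 kPa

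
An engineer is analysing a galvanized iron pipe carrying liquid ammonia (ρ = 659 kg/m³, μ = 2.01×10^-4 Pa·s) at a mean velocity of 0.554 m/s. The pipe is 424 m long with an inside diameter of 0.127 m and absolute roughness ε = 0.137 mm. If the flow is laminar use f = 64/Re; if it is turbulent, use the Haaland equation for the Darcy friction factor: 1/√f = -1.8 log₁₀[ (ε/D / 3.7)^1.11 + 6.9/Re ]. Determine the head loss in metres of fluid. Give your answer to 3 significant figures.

Reynolds number Re = ρVD/μ = 659 · 0.554 · 0.127 / 0.000201 = 2.307e+05.
Re > 4000 → turbulent. Relative roughness ε/D = 0.000137/0.127 = 0.00108. Haaland: 1/√f = -1.8 log₁₀[(0.00108/3.7)^1.11 + 6.9/2.307e+05] = -1.8 log₁₀[0.000119 + 2.99e-05] = 6.888, so f = 0.02108.
Darcy-Weisbach: ΔP = f(L/D)(ρV²/2) = 0.02108·(424/0.127)·(659·0.554²/2) = 0.02108·3339·101.1 = 7116 Pa.
Head loss h_f = ΔP/(ρg) = 7116/(659·9.81) = 1.10 m.

h_f ≈ 1.10 m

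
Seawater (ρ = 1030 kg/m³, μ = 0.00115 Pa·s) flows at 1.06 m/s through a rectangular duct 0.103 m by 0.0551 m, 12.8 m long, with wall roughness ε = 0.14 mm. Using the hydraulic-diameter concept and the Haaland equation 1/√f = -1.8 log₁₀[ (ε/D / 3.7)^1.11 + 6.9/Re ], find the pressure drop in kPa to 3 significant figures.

Hydraulic diameter D_h = 4A/P = 4·(0.103·0.0551)/(2·(0.103+0.0551)) = 0.0227/0.3162 = 0.07179 m.
Re = ρVD_h/μ = 1030·1.06·0.07179/0.00115 = 6.816e+04.
ε/D_h = 0.00014/0.07179 = 0.00195; Haaland gives 1/√f = -1.8 log₁₀[0.00023+0.000101] = 6.264, so f = 0.02548.
ΔP = f(L/D_h)(ρV²/2) = 0.02548·12.8/0.07179·578.7 = 2629 Pa.
ΔP = 2.63 kPa.

ΔP ≈ 2.63 kPa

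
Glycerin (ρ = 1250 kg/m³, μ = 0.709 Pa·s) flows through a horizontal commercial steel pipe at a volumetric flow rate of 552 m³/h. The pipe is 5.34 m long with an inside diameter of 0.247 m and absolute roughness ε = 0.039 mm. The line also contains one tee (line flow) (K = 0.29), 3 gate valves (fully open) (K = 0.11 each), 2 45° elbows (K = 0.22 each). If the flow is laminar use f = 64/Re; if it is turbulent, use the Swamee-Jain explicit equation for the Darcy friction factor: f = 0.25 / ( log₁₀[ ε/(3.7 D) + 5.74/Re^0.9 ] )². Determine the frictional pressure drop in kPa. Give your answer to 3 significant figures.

Q = 552 m³/h = 552/3600 = 0.1533 m³/s.
Cross-sectional area A = πD²/4 = π(0.247)²/4 = 0.04792 m²; mean velocity V = Q/A = 0.1533/0.04792 = 3.2 m/s.
Reynolds number Re = ρVD/μ = 1250 · 3.2 · 0.247 / 0.709 = 1394.
Re < 2300 → laminar flow, so f = 64/Re = 64/1394 = 0.04593 (the turbulent correlation is not needed).
Total minor-loss coefficient ΣK = 1·0.29 + 3·0.11 + 2·0.22 = 1.06.
ΔP = [f·L/D + ΣK]·(ρV²/2) = [0.04593·5.34/0.247 + 1.06]·(1250·3.2²/2) = [0.9929 + 1.06]·6400 = 1.314e+04 Pa.
ΔP = 1.314e+04 Pa = 13.1 kPa.

ΔP ≈ 13.1 kPa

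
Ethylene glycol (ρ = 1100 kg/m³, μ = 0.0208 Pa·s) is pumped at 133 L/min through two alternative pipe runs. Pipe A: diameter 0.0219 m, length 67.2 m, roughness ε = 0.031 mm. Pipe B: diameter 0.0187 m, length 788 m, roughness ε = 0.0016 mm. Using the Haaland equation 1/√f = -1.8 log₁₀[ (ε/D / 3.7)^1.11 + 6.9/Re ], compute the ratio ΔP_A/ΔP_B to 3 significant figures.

Pipe A: V = Q/A = 0.002217/0.0003767 = 5.885 m/s; Re = 6815; ε/D = 0.00142; Haaland → f = 0.03594; ΔP_A = f(L/D)(ρV²/2) = 2.1e+06 Pa.
Pipe B: V = Q/A = 0.002217/0.0002746 = 8.071 m/s; Re = 7982; ε/D = 8.56e-05; Haaland → f = 0.03297; ΔP_B = f(L/D)(ρV²/2) = 4.977e+07 Pa.
ΔP_A/ΔP_B = 2.1e+06/4.977e+07 = 0.0422.

ΔP_A/ΔP_B ≈ 0.0422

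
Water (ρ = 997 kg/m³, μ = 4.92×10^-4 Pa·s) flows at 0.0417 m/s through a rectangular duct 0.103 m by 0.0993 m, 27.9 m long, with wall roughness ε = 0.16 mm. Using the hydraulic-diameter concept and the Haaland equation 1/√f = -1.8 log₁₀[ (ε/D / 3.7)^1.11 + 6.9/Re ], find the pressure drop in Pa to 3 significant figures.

Hydraulic diameter D_h = 4A/P = 4·(0.103·0.0993)/(2·(0.103+0.0993)) = 0.04091/0.4046 = 0.1011 m.
Re = ρVD_h/μ = 997·0.0417·0.1011/0.000492 = 8545.
ε/D_h = 0.00016/0.1011 = 0.00158; Haaland gives 1/√f = -1.8 log₁₀[0.000182+0.000808] = 5.408, so f = 0.03419.
ΔP = f(L/D_h)(ρV²/2) = 0.03419·27.9/0.1011·0.8668 = 8.178 Pa.

ΔP ≈ 8.18 Pa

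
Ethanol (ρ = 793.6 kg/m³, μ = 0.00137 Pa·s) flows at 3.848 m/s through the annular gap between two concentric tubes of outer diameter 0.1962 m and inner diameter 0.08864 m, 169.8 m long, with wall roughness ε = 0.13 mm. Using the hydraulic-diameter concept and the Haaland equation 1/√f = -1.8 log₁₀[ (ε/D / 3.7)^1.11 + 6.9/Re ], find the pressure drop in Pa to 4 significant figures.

Hydraulic diameter D_h = 4A/P = D_o - D_i = 0.1962 - 0.08864 = 0.1076 m.
Re = ρVD_h/μ = 793.6·3.848·0.1076/0.00137 = 2.398e+05.
ε/D_h = 0.00013/0.1076 = 0.00121; Haaland gives 1/√f = -1.8 log₁₀[0.000135+2.88e-05] = 6.814, so f = 0.02154.
ΔP = f(L/D_h)(ρV²/2) = 0.02154·169.8/0.1076·5875 = 1.998e+05 Pa.

ΔP ≈ 199800 Pa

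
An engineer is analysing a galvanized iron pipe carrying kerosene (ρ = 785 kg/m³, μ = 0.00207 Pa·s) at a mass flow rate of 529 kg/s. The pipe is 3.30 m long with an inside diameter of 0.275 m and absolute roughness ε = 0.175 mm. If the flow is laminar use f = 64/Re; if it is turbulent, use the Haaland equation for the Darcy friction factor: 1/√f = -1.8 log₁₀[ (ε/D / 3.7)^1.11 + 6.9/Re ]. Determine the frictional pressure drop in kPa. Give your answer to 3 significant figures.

ΔP ≈ 10.9 kPa

A = πD²/4 = π(0.275)²/4 = 0.0594 m²; mean velocity V = ṁ/(ρA) = 529/(785 · 0.0594) = 11.35 m/s.
Reynolds number Re = ρVD/μ = 785 · 11.35 · 0.275 / 0.00207 = 1.183e+06.
Re > 4000 → turbulent. Relative roughness ε/D = 0.000175/0.275 = 0.000636. Haaland: 1/√f = -1.8 log₁₀[(0.000636/3.7)^1.11 + 6.9/1.183e+06] = -1.8 log₁₀[6.63e-05 + 5.83e-06] = 7.456, so f = 0.01799.
Darcy-Weisbach: ΔP = f(L/D)(ρV²/2) = 0.01799·(3.3/0.275)·(785·11.35²/2) = 0.01799·12·5.052e+04 = 1.091e+04 Pa.
ΔP = 1.091e+04 Pa = 10.9 kPa.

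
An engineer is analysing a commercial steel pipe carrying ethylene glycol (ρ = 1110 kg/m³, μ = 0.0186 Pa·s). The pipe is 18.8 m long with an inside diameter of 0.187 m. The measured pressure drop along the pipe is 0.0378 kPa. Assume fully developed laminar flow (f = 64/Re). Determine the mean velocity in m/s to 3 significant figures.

For laminar flow, f = 64/Re with Re = ρVD/μ, so Darcy-Weisbach reduces to ΔP = 32μLV/D². Solving for V: V = ΔP·D²/(32μL) = 37.8·(0.187)²/(32·0.0186·18.8) = 0.1181 m/s.
Check: Re = ρVD/μ = 1110·0.1181·0.187/0.0186 = 1318 < 2300, so the laminar assumption holds.

V ≈ 0.118 m/s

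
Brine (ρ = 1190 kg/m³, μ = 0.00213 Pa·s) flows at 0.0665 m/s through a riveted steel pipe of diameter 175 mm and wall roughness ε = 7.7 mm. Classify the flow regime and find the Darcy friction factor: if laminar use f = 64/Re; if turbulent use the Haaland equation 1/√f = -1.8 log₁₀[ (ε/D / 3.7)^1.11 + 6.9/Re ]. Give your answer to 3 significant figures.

Re = ρVD/μ = 1190·0.0665·0.175/0.00213 = 6502.
Re > 4000 → turbulent. ε/D = 0.0077/0.175 = 0.044; Haaland: 1/√f = -1.8 log₁₀[0.0073 + 0.00106] = 3.74, so f = 0.07151.

f ≈ 0.0715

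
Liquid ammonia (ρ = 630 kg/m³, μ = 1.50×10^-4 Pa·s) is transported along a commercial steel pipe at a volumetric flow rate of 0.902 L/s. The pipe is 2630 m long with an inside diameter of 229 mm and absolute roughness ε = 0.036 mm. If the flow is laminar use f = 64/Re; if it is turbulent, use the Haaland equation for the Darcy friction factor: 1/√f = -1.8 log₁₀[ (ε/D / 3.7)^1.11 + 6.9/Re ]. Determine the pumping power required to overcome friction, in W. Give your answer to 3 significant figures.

Q = 0.902 L/s = 0.902/1000 = 0.000902 m³/s.
Cross-sectional area A = πD²/4 = π(0.229)²/4 = 0.04119 m²; mean velocity V = Q/A = 0.000902/0.04119 = 0.0219 m/s.
Reynolds number Re = ρVD/μ = 630 · 0.0219 · 0.229 / 0.00015 = 2.106e+04.
Re > 4000 → turbulent. Relative roughness ε/D = 3.6e-05/0.229 = 0.000157. Haaland: 1/√f = -1.8 log₁₀[(0.000157/3.7)^1.11 + 6.9/2.106e+04] = -1.8 log₁₀[1.4e-05 + 0.000328] = 6.24, so f = 0.02569.
Darcy-Weisbach: ΔP = f(L/D)(ρV²/2) = 0.02569·(2630/0.229)·(630·0.0219²/2) = 0.02569·1.148e+04·0.1511 = 44.57 Pa.
Pumping power P = QΔP = 0.000902·44.57 = 0.04020 W = 0.0402 W.

P ≈ 0.0402 W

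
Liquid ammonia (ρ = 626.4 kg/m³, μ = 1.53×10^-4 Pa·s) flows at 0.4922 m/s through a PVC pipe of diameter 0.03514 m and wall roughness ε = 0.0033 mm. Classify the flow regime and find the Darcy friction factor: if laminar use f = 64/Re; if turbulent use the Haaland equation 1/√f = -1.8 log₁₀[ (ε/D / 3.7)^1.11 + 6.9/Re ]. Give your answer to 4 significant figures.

Re = ρVD/μ = 626.4·0.4922·0.03514/0.000153 = 7.081e+04.
Re > 4000 → turbulent. ε/D = 3.3e-06/0.03514 = 9.39e-05; Haaland: 1/√f = -1.8 log₁₀[7.93e-06 + 9.74e-05] = 7.159, so f = 0.01951.

f ≈ 0.01951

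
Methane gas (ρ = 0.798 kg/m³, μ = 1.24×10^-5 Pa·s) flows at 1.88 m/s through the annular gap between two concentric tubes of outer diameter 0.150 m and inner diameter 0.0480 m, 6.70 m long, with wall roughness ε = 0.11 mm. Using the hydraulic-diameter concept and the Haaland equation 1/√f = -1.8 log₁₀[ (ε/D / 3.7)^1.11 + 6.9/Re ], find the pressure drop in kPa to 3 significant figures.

Hydraulic diameter D_h = 4A/P = D_o - D_i = 0.15 - 0.048 = 0.102 m.
Re = ρVD_h/μ = 0.798·1.88·0.102/1.24e-05 = 1.234e+04.
ε/D_h = 0.00011/0.102 = 0.00108; Haaland gives 1/√f = -1.8 log₁₀[0.000119+0.000559] = 5.704, so f = 0.03074.
ΔP = f(L/D_h)(ρV²/2) = 0.03074·6.7/0.102·1.41 = 2.848 Pa.
ΔP = 0.00285 kPa.

ΔP ≈ 0.00285 kPa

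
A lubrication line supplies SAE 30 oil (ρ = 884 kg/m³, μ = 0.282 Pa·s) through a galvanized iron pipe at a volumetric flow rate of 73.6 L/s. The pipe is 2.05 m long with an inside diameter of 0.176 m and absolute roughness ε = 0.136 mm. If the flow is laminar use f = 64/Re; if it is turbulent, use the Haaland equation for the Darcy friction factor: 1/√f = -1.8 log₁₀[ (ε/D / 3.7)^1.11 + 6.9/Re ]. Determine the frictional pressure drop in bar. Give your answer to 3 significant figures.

Q = 73.6 L/s = 73.6/1000 = 0.0736 m³/s.
Cross-sectional area A = πD²/4 = π(0.176)²/4 = 0.02433 m²; mean velocity V = Q/A = 0.0736/0.02433 = 3.025 m/s.
Reynolds number Re = ρVD/μ = 884 · 3.025 · 0.176 / 0.282 = 1669.
Re < 2300 → laminar flow, so f = 64/Re = 64/1669 = 0.03834 (the turbulent correlation is not needed).
Darcy-Weisbach: ΔP = f(L/D)(ρV²/2) = 0.03834·(2.05/0.176)·(884·3.025²/2) = 0.03834·11.65·4045 = 1807 Pa.
ΔP = 1807 Pa = 0.0181 bar.

ΔP ≈ 0.0181 bar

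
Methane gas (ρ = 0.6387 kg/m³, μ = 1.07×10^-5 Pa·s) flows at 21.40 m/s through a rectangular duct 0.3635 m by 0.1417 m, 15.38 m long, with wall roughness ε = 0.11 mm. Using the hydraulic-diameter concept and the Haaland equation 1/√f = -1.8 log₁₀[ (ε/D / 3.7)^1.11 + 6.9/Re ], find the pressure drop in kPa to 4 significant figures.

ΔP ≈ 0.2037 kPa

Hydraulic diameter D_h = 4A/P = 4·(0.3635·0.1417)/(2·(0.3635+0.1417)) = 0.206/1.01 = 0.2039 m.
Re = ρVD_h/μ = 0.6387·21.4·0.2039/1.07e-05 = 2.605e+05.
ε/D_h = 0.00011/0.2039 = 0.000539; Haaland gives 1/√f = -1.8 log₁₀[5.52e-05+2.65e-05] = 7.358, so f = 0.01847.
ΔP = f(L/D_h)(ρV²/2) = 0.01847·15.38/0.2039·146.2 = 203.7 Pa.
ΔP = 0.2037 kPa.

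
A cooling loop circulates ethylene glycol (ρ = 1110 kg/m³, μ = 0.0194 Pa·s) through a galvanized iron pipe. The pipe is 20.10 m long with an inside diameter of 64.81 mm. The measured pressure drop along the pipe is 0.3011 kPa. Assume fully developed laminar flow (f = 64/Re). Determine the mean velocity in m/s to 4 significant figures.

V ≈ 0.1014 m/s

For laminar flow, f = 64/Re with Re = ρVD/μ, so Darcy-Weisbach reduces to ΔP = 32μLV/D². Solving for V: V = ΔP·D²/(32μL) = 301.1·(0.06481)²/(32·0.0194·20.1) = 0.1014 m/s.
Check: Re = ρVD/μ = 1110·0.1014·0.06481/0.0194 = 375.8 < 2300, so the laminar assumption holds.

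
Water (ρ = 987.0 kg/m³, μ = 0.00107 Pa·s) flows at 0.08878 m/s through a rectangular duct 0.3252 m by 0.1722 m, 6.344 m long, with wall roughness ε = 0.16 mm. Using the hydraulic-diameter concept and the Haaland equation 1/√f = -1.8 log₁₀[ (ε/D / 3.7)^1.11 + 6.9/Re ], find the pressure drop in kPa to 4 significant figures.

Hydraulic diameter D_h = 4A/P = 4·(0.3252·0.1722)/(2·(0.3252+0.1722)) = 0.224/0.9948 = 0.2252 m.
Re = ρVD_h/μ = 987·0.08878·0.2252/0.00107 = 1.844e+04.
ε/D_h = 0.00016/0.2252 = 0.000711; Haaland gives 1/√f = -1.8 log₁₀[7.49e-05+0.000374] = 6.026, so f = 0.02754.
ΔP = f(L/D_h)(ρV²/2) = 0.02754·6.344/0.2252·3.89 = 3.018 Pa.
ΔP = 0.003018 kPa.

ΔP ≈ 0.003018 kPa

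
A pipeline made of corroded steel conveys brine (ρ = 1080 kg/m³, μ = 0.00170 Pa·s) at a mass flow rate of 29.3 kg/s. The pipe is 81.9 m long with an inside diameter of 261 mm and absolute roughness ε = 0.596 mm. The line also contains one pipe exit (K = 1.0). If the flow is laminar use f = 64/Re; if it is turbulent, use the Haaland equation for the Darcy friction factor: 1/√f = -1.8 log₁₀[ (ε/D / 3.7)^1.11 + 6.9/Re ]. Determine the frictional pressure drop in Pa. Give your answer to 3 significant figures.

A = πD²/4 = π(0.261)²/4 = 0.0535 m²; mean velocity V = ṁ/(ρA) = 29.3/(1080 · 0.0535) = 0.5071 m/s.
Reynolds number Re = ρVD/μ = 1080 · 0.5071 · 0.261 / 0.0017 = 8.408e+04.
Re > 4000 → turbulent. Relative roughness ε/D = 0.000596/0.261 = 0.00228. Haaland: 1/√f = -1.8 log₁₀[(0.00228/3.7)^1.11 + 6.9/8.408e+04] = -1.8 log₁₀[0.000274 + 8.21e-05] = 6.208, so f = 0.02595.
Total minor-loss coefficient ΣK = 1·1 = 1.
ΔP = [f·L/D + ΣK]·(ρV²/2) = [0.02595·81.9/0.261 + 1]·(1080·0.5071²/2) = [8.143 + 1]·138.8 = 1269 Pa.

ΔP ≈ 1270 Pa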